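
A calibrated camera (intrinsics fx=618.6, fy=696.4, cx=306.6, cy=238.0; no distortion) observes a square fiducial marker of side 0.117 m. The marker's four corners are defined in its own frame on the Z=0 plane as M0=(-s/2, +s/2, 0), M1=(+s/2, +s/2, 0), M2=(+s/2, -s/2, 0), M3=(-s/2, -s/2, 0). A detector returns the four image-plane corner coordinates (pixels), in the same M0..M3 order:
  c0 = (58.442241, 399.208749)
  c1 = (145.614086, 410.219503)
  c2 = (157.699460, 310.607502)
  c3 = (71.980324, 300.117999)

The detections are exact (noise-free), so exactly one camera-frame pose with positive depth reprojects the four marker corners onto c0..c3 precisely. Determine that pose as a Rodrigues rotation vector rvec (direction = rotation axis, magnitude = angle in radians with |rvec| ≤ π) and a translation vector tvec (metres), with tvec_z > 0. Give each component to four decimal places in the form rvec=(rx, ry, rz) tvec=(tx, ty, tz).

rvec=(-0.1237, 0.0173, 0.1065) tvec=(-0.2646, 0.1383, 0.8261)

Intrinsics K: fx=618.6, fy=696.4, cx=306.6, cy=238.0
Marker side s = 0.117 m; corners in marker frame (Z=0):
  M0 = (-0.0585, +0.0585, 0)
  M1 = (+0.0585, +0.0585, 0)
  M2 = (+0.0585, -0.0585, 0)
  M3 = (-0.0585, -0.0585, 0)
Detected image corners:
  c0 = (58.442241, 399.208749) px
  c1 = (145.614086, 410.219503) px
  c2 = (157.699460, 310.607502) px
  c3 = (71.980324, 300.117999) px
Planar DLT: solve 8×8 A·h = b for H (H[2,2]=1):
  H  [+735.66957 -125.55044 +108.41654]
  H  [+81.62344 +796.64107 +354.59955]
  H  [-0.02884 -0.14791 +1.00000]
B = K⁻¹H; ‖b₁‖=1.210575, ‖b₂‖=1.210575; λ = 2/(‖b₁‖+‖b₂‖) = 0.826054, sign → tz>0 ⇒ λ=+0.826054
r₁ = λ·B[:,0] = (+0.99419,+0.10496,-0.02382); r₂ = λ·B[:,1] = (-0.10710,+0.98671,-0.12218)
r₃ = r₁×r₂ = (+0.01068,+0.12402,+0.99222); SVD([r₁ r₂ r₃]) → R = UVᵀ:
  R  [+0.99419 -0.10710 +0.01068]
  R  [+0.10496 +0.98671 +0.12402]
  R  [-0.02382 -0.12218 +0.99222]
t = (-0.26465, +0.13831, +0.82605) m
tr R = 2.973126; θ = arccos((tr R − 1)/2) = 0.164117 rad = 9.403°
axis k = ((R−Rᵀ)₃₂, (R−Rᵀ)₁₃, (R−Rᵀ)₂₁) / (2 sinθ) = (-0.753446, +0.105592, +0.648975)
rvec = θ·k = (-0.123653, +0.017329, +0.106508)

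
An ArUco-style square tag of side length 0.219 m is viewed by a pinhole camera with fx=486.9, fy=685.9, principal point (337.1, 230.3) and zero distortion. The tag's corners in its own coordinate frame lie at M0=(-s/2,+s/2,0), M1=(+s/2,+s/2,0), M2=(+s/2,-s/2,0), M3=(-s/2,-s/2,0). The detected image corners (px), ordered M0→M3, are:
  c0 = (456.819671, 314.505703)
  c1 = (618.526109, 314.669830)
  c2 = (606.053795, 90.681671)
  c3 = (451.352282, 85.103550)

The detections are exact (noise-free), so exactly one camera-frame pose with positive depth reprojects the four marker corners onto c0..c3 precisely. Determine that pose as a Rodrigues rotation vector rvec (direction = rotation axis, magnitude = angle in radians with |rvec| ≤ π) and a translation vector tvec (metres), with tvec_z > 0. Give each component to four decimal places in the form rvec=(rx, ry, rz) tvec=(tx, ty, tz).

Intrinsics K: fx=486.9, fy=685.9, cx=337.1, cy=230.3
Marker side s = 0.219 m; corners in marker frame (Z=0):
  M0 = (-0.1095, +0.1095, 0)
  M1 = (+0.1095, +0.1095, 0)
  M2 = (+0.1095, -0.1095, 0)
  M3 = (-0.1095, -0.1095, 0)
Detected image corners:
  c0 = (456.819671, 314.505703) px
  c1 = (618.526109, 314.669830) px
  c2 = (606.053795, 90.681671) px
  c3 = (451.352282, 85.103550) px
Planar DLT: solve 8×8 A·h = b for H (H[2,2]=1):
  H  [+781.58042 -70.02359 +534.05300]
  H  [+35.86936 +993.02503 +198.66976]
  H  [+0.11169 -0.20851 +1.00000]
B = K⁻¹H; ‖b₁‖=1.532037, ‖b₂‖=1.532037; λ = 2/(‖b₁‖+‖b₂‖) = 0.652726, sign → tz>0 ⇒ λ=+0.652726
r₁ = λ·B[:,0] = (+0.99729,+0.00966,+0.07290); r₂ = λ·B[:,1] = (+0.00036,+0.99069,-0.13610)
r₃ = r₁×r₂ = (-0.07354,+0.13576,+0.98801); SVD([r₁ r₂ r₃]) → R = UVᵀ:
  R  [+0.99729 +0.00036 -0.07354]
  R  [+0.00966 +0.99069 +0.13576]
  R  [+0.07290 -0.13610 +0.98801]
t = (+0.26403, -0.03010, +0.65273) m
tr R = 2.975995; θ = arccos((tr R − 1)/2) = 0.155089 rad = 8.886°
axis k = ((R−Rᵀ)₃₂, (R−Rᵀ)₁₃, (R−Rᵀ)₂₁) / (2 sinθ) = (-0.879995, -0.474028, +0.030098)
rvec = θ·k = (-0.136478, -0.073517, +0.004668)

rvec=(-0.1365, -0.0735, 0.0047) tvec=(0.2640, -0.0301, 0.6527)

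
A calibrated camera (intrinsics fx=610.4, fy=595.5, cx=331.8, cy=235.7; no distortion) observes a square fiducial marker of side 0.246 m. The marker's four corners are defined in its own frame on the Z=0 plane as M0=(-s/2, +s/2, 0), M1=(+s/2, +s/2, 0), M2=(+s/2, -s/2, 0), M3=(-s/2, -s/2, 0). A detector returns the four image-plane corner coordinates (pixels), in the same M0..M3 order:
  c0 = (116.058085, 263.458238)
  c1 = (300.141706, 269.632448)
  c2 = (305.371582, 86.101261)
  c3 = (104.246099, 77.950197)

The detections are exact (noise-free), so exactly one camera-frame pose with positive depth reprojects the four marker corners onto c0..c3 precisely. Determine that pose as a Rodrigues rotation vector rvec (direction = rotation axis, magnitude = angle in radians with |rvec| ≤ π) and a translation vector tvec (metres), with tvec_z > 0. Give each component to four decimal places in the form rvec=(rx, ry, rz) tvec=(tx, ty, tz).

Intrinsics K: fx=610.4, fy=595.5, cx=331.8, cy=235.7
Marker side s = 0.246 m; corners in marker frame (Z=0):
  M0 = (-0.1230, +0.1230, 0)
  M1 = (+0.1230, +0.1230, 0)
  M2 = (+0.1230, -0.1230, 0)
  M3 = (-0.1230, -0.1230, 0)
Detected image corners:
  c0 = (116.058085, 263.458238) px
  c1 = (300.141706, 269.632448) px
  c2 = (305.371582, 86.101261) px
  c3 = (104.246099, 77.950197) px
Planar DLT: solve 8×8 A·h = b for H (H[2,2]=1):
  H  [+787.52791 +87.40503 +206.87778]
  H  [+34.09925 +812.66382 +178.37446]
  H  [+0.02961 +0.35917 +1.00000]
B = K⁻¹H; ‖b₁‖=1.275246, ‖b₂‖=1.275246; λ = 2/(‖b₁‖+‖b₂‖) = 0.784162, sign → tz>0 ⇒ λ=+0.784162
r₁ = λ·B[:,0] = (+0.99909,+0.03571,+0.02322); r₂ = λ·B[:,1] = (-0.04081,+0.95865,+0.28165)
r₃ = r₁×r₂ = (-0.01220,-0.28234,+0.95924); SVD([r₁ r₂ r₃]) → R = UVᵀ:
  R  [+0.99909 -0.04081 -0.01220]
  R  [+0.03571 +0.95865 -0.28234]
  R  [+0.02322 +0.28165 +0.95924]
t = (-0.16048, -0.07549, +0.78416) m
tr R = 2.916977; θ = arccos((tr R − 1)/2) = 0.289143 rad = 16.567°
axis k = ((R−Rᵀ)₃₂, (R−Rᵀ)₁₃, (R−Rᵀ)₂₁) / (2 sinθ) = (+0.989007, -0.062107, +0.134193)
rvec = θ·k = (+0.285964, -0.017958, +0.038801)

rvec=(0.2860, -0.0180, 0.0388) tvec=(-0.1605, -0.0755, 0.7842)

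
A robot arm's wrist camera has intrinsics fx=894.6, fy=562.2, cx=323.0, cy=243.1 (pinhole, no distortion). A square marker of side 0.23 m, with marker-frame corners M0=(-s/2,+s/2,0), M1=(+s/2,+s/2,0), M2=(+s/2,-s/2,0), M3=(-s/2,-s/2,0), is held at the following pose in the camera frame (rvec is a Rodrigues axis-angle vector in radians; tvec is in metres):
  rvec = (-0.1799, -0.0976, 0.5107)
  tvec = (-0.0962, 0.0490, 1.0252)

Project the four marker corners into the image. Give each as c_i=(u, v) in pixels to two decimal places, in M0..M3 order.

c0=(97.95, 294.27) c1=(277.59, 357.05) c2=(372.67, 246.96) c3=(201.78, 185.72)

Intrinsics K: fx=894.6, fy=562.2, cx=323.0, cy=243.1
Marker side s = 0.23 m; corners in marker frame (Z=0):
  M0 = (-0.1150, +0.1150, 0)
  M1 = (+0.1150, +0.1150, 0)
  M2 = (+0.1150, -0.1150, 0)
  M3 = (-0.1150, -0.1150, 0)
rvec = (-0.1799, -0.0976, 0.5107), |rvec| = θ = 0.55019 rad = 31.523°
Rodrigues: sinθ=0.52285, 1−cosθ=0.14757; R = I + sinθ·[k]× + (1−cosθ)·[k]×²:
    [+0.86821 -0.47676 -0.13754]
    [+0.49388 +0.85707 +0.14666]
    [+0.04796 -0.19526 +0.97958]
t = (-0.0962, 0.0490, 1.0252) m
M0: Pc = R·M0+t = (-0.25087, +0.09077, +0.99723); u = 894.6·(-0.25087)/0.99723 + 323.0 = 97.9471, v = 562.2·(+0.09077)/0.99723 + 243.1 = 294.2709
M1: Pc = R·M1+t = (-0.05118, +0.20436, +1.00826); u = 894.6·(-0.05118)/1.00826 + 323.0 = 277.5859, v = 562.2·(+0.20436)/1.00826 + 243.1 = 357.0497
M2: Pc = R·M2+t = (+0.05847, +0.00723, +1.05317); u = 894.6·(+0.05847)/1.05317 + 323.0 = 372.6676, v = 562.2·(+0.00723)/1.05317 + 243.1 = 246.9612
M3: Pc = R·M3+t = (-0.14122, -0.10636, +1.04214); u = 894.6·(-0.14122)/1.04214 + 323.0 = 201.7765, v = 562.2·(-0.10636)/1.04214 + 243.1 = 185.7225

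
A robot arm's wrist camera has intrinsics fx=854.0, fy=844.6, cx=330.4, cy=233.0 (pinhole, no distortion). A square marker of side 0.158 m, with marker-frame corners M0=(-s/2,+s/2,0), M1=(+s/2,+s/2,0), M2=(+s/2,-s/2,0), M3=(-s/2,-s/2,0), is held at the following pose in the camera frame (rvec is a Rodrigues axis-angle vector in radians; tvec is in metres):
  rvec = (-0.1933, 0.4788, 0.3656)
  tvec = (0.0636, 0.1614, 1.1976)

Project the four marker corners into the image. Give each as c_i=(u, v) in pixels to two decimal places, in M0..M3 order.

c0=(308.10, 377.71) c1=(403.21, 421.67) c2=(446.94, 314.33) c3=(350.32, 277.48)

Intrinsics K: fx=854.0, fy=844.6, cx=330.4, cy=233.0
Marker side s = 0.158 m; corners in marker frame (Z=0):
  M0 = (-0.0790, +0.0790, 0)
  M1 = (+0.0790, +0.0790, 0)
  M2 = (+0.0790, -0.0790, 0)
  M3 = (-0.0790, -0.0790, 0)
rvec = (-0.1933, 0.4788, 0.3656), |rvec| = θ = 0.63268 rad = 36.250°
Rodrigues: sinθ=0.59130, 1−cosθ=0.19355; R = I + sinθ·[k]× + (1−cosθ)·[k]×²:
    [+0.82452 -0.38645 +0.41332]
    [+0.29694 +0.91730 +0.26530]
    [-0.48166 -0.09602 +0.87108]
t = (0.0636, 0.1614, 1.1976) m
M0: Pc = R·M0+t = (-0.03207, +0.21041, +1.22807); u = 854.0·(-0.03207)/1.22807 + 330.4 = 308.1012, v = 844.6·(+0.21041)/1.22807 + 233.0 = 377.7080
M1: Pc = R·M1+t = (+0.09821, +0.25733, +1.15196); u = 854.0·(+0.09821)/1.15196 + 330.4 = 403.2055, v = 844.6·(+0.25733)/1.15196 + 233.0 = 421.6664
M2: Pc = R·M2+t = (+0.15927, +0.11239, +1.16713); u = 854.0·(+0.15927)/1.16713 + 330.4 = 446.9361, v = 844.6·(+0.11239)/1.16713 + 233.0 = 314.3325
M3: Pc = R·M3+t = (+0.02899, +0.06547, +1.24324); u = 854.0·(+0.02899)/1.24324 + 330.4 = 350.3154, v = 844.6·(+0.06547)/1.24324 + 233.0 = 277.4808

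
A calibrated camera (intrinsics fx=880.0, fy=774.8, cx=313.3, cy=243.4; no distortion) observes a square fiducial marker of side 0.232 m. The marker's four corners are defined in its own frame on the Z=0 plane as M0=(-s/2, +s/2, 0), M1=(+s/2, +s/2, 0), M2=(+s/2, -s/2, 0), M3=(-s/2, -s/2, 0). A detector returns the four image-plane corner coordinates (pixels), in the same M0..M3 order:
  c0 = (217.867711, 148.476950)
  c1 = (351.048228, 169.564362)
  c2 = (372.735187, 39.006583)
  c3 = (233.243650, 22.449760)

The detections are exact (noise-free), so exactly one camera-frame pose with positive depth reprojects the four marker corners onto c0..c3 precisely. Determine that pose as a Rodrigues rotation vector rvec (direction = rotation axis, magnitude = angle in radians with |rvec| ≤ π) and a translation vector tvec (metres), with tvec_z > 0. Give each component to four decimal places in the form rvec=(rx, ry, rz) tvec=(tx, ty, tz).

Intrinsics K: fx=880.0, fy=774.8, cx=313.3, cy=243.4
Marker side s = 0.232 m; corners in marker frame (Z=0):
  M0 = (-0.1160, +0.1160, 0)
  M1 = (+0.1160, +0.1160, 0)
  M2 = (+0.1160, -0.1160, 0)
  M3 = (-0.1160, -0.1160, 0)
Detected image corners:
  c0 = (217.867711, 148.476950) px
  c1 = (351.048228, 169.564362) px
  c2 = (372.735187, 39.006583) px
  c3 = (233.243650, 22.449760) px
Planar DLT: solve 8×8 A·h = b for H (H[2,2]=1):
  H  [+535.11276 -28.09471 +292.12816]
  H  [+64.44624 +569.41857 +95.98485]
  H  [-0.17794 +0.17534 +1.00000]
B = K⁻¹H; ‖b₁‖=0.708400, ‖b₂‖=0.708400; λ = 2/(‖b₁‖+‖b₂‖) = 1.411633, sign → tz>0 ⇒ λ=+1.411633
r₁ = λ·B[:,0] = (+0.94782,+0.19633,-0.25119); r₂ = λ·B[:,1] = (-0.13319,+0.95969,+0.24752)
r₃ = r₁×r₂ = (+0.28966,-0.20114,+0.93576); SVD([r₁ r₂ r₃]) → R = UVᵀ:
  R  [+0.94782 -0.13319 +0.28966]
  R  [+0.19633 +0.95969 -0.20114]
  R  [-0.25119 +0.24752 +0.93576]
t = (-0.03396, -0.26858, +1.41163) m
tr R = 2.843261; θ = arccos((tr R − 1)/2) = 0.398535 rad = 22.834°
axis k = ((R−Rᵀ)₃₂, (R−Rᵀ)₁₃, (R−Rᵀ)₂₁) / (2 sinθ) = (+0.578067, +0.696842, +0.424558)
rvec = θ·k = (+0.230380, +0.277716, +0.169201)

rvec=(0.2304, 0.2777, 0.1692) tvec=(-0.0340, -0.2686, 1.4116)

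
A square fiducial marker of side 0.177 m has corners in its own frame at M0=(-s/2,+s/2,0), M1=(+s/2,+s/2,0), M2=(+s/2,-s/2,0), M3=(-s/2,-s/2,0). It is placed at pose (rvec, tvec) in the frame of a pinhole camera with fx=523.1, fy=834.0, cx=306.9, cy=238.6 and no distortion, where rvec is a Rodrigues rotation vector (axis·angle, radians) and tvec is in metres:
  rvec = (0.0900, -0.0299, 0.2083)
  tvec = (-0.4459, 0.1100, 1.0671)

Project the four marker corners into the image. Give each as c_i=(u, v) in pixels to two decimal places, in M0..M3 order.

Intrinsics K: fx=523.1, fy=834.0, cx=306.9, cy=238.6
Marker side s = 0.177 m; corners in marker frame (Z=0):
  M0 = (-0.0885, +0.0885, 0)
  M1 = (+0.0885, +0.0885, 0)
  M2 = (+0.0885, -0.0885, 0)
  M3 = (-0.0885, -0.0885, 0)
rvec = (0.0900, -0.0299, 0.2083), |rvec| = θ = 0.22887 rad = 13.113°
Rodrigues: sinθ=0.22688, 1−cosθ=0.02608; R = I + sinθ·[k]× + (1−cosθ)·[k]×²:
    [+0.97796 -0.20783 -0.02031]
    [+0.20515 +0.97437 -0.09232]
    [+0.03897 +0.08612 +0.99552]
t = (-0.4459, 0.1100, 1.0671) m
M0: Pc = R·M0+t = (-0.55084, +0.17808, +1.07127); u = 523.1·(-0.55084)/1.07127 + 306.9 = 37.9252, v = 834.0·(+0.17808)/1.07127 + 238.6 = 377.2346
M1: Pc = R·M1+t = (-0.37774, +0.21439, +1.07817); u = 523.1·(-0.37774)/1.07817 + 306.9 = 123.6287, v = 834.0·(+0.21439)/1.07817 + 238.6 = 404.4354
M2: Pc = R·M2+t = (-0.34096, +0.04192, +1.06293); u = 523.1·(-0.34096)/1.06293 + 306.9 = 139.1037, v = 834.0·(+0.04192)/1.06293 + 238.6 = 271.4946
M3: Pc = R·M3+t = (-0.51406, +0.00561, +1.05603); u = 523.1·(-0.51406)/1.05603 + 306.9 = 52.2642, v = 834.0·(+0.00561)/1.05603 + 238.6 = 243.0329

c0=(37.93, 377.23) c1=(123.63, 404.44) c2=(139.10, 271.49) c3=(52.26, 243.03)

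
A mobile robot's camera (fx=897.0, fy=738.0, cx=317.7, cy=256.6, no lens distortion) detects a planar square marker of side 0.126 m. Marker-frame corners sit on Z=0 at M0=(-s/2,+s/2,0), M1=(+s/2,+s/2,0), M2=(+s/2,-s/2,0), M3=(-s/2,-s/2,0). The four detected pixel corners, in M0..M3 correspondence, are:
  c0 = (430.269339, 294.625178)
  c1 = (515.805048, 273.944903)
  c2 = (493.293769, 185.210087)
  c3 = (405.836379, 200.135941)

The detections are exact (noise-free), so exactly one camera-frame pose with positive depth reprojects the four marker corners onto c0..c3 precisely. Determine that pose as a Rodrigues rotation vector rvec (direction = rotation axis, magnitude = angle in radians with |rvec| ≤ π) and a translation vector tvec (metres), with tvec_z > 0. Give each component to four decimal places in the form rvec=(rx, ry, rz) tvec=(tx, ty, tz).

Intrinsics K: fx=897.0, fy=738.0, cx=317.7, cy=256.6
Marker side s = 0.126 m; corners in marker frame (Z=0):
  M0 = (-0.0630, +0.0630, 0)
  M1 = (+0.0630, +0.0630, 0)
  M2 = (+0.0630, -0.0630, 0)
  M3 = (-0.0630, -0.0630, 0)
Detected image corners:
  c0 = (430.269339, 294.625178) px
  c1 = (515.805048, 273.944903) px
  c2 = (493.293769, 185.210087) px
  c3 = (405.836379, 200.135941) px
Planar DLT: solve 8×8 A·h = b for H (H[2,2]=1):
  H  [+919.92269 +204.02902 +462.70888]
  H  [-20.65789 +735.64948 +238.30773]
  H  [+0.50609 +0.03899 +1.00000]
B = K⁻¹H; ‖b₁‖=1.006958, ‖b₂‖=1.006958; λ = 2/(‖b₁‖+‖b₂‖) = 0.993091, sign → tz>0 ⇒ λ=+0.993091
r₁ = λ·B[:,0] = (+0.84046,-0.20255,+0.50260); r₂ = λ·B[:,1] = (+0.21217,+0.97647,+0.03872)
r₃ = r₁×r₂ = (-0.49861,+0.07409,+0.86365); SVD([r₁ r₂ r₃]) → R = UVᵀ:
  R  [+0.84046 +0.21217 -0.49861]
  R  [-0.20255 +0.97647 +0.07409]
  R  [+0.50260 +0.03872 +0.86365]
t = (+0.16054, -0.02462, +0.99309) m
tr R = 2.680579; θ = arccos((tr R − 1)/2) = 0.572980 rad = 32.829°
axis k = ((R−Rᵀ)₃₂, (R−Rᵀ)₁₃, (R−Rᵀ)₂₁) / (2 sinθ) = (-0.032626, -0.923385, -0.382486)
rvec = θ·k = (-0.018694, -0.529081, -0.219157)

rvec=(-0.0187, -0.5291, -0.2192) tvec=(0.1605, -0.0246, 0.9931)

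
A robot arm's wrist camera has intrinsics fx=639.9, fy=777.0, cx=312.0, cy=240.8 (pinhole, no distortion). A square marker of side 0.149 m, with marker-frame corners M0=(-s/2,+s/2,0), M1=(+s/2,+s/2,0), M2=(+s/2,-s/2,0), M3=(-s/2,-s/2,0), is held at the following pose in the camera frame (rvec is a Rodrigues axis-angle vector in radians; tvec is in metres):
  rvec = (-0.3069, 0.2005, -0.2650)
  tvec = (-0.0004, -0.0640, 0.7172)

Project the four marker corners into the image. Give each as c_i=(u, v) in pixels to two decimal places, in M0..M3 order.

c0=(262.93, 269.26) c1=(393.55, 221.59) c2=(358.68, 77.04) c3=(237.46, 126.06)

Intrinsics K: fx=639.9, fy=777.0, cx=312.0, cy=240.8
Marker side s = 0.149 m; corners in marker frame (Z=0):
  M0 = (-0.0745, +0.0745, 0)
  M1 = (+0.0745, +0.0745, 0)
  M2 = (+0.0745, -0.0745, 0)
  M3 = (-0.0745, -0.0745, 0)
rvec = (-0.3069, 0.2005, -0.2650), |rvec| = θ = 0.45234 rad = 25.917°
Rodrigues: sinθ=0.43707, 1−cosθ=0.10057; R = I + sinθ·[k]× + (1−cosθ)·[k]×²:
    [+0.94572 +0.22581 +0.23371]
    [-0.28630 +0.91919 +0.27042]
    [-0.15376 -0.32266 +0.93394]
t = (-0.0004, -0.0640, 0.7172) m
M0: Pc = R·M0+t = (-0.05403, +0.02581, +0.70462); u = 639.9·(-0.05403)/0.70462 + 312.0 = 262.9293, v = 777.0·(+0.02581)/0.70462 + 240.8 = 269.2600
M1: Pc = R·M1+t = (+0.08688, -0.01685, +0.68171); u = 639.9·(+0.08688)/0.68171 + 312.0 = 393.5511, v = 777.0·(-0.01685)/0.68171 + 240.8 = 221.5946
M2: Pc = R·M2+t = (+0.05323, -0.15381, +0.72978); u = 639.9·(+0.05323)/0.72978 + 312.0 = 358.6771, v = 777.0·(-0.15381)/0.72978 + 240.8 = 77.0398
M3: Pc = R·M3+t = (-0.08768, -0.11115, +0.75269); u = 639.9·(-0.08768)/0.75269 + 312.0 = 237.4598, v = 777.0·(-0.11115)/0.75269 + 240.8 = 126.0606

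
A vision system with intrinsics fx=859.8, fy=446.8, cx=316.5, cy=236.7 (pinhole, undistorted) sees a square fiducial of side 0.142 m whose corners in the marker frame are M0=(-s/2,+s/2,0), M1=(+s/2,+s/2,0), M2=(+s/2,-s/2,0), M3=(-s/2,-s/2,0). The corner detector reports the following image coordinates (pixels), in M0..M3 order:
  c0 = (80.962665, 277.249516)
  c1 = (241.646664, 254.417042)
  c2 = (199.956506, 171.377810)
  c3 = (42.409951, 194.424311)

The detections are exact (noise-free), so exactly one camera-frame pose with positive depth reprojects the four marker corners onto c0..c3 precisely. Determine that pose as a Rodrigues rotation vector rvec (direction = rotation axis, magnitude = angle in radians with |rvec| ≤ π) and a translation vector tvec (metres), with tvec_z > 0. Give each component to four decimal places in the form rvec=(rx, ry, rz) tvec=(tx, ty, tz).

Intrinsics K: fx=859.8, fy=446.8, cx=316.5, cy=236.7
Marker side s = 0.142 m; corners in marker frame (Z=0):
  M0 = (-0.0710, +0.0710, 0)
  M1 = (+0.0710, +0.0710, 0)
  M2 = (+0.0710, -0.0710, 0)
  M3 = (-0.0710, -0.0710, 0)
Detected image corners:
  c0 = (80.962665, 277.249516) px
  c1 = (241.646664, 254.417042) px
  c2 = (199.956506, 171.377810) px
  c3 = (42.409951, 194.424311) px
Planar DLT: solve 8×8 A·h = b for H (H[2,2]=1):
  H  [+1112.96066 +264.77460 +140.76639]
  H  [-173.42015 +555.86385 +224.04070]
  H  [-0.05289 -0.12552 +1.00000]
B = K⁻¹H; ‖b₁‖=1.363395, ‖b₂‖=1.363395; λ = 2/(‖b₁‖+‖b₂‖) = 0.733463, sign → tz>0 ⇒ λ=+0.733463
r₁ = λ·B[:,0] = (+0.96371,-0.26413,-0.03880); r₂ = λ·B[:,1] = (+0.25976,+0.96127,-0.09207)
r₃ = r₁×r₂ = (+0.06161,+0.07865,+0.99500); SVD([r₁ r₂ r₃]) → R = UVᵀ:
  R  [+0.96371 +0.25976 +0.06161]
  R  [-0.26413 +0.96127 +0.07865]
  R  [-0.03880 -0.09207 +0.99500]
t = (-0.14991, -0.02078, +0.73346) m
tr R = 2.919977; θ = arccos((tr R − 1)/2) = 0.283834 rad = 16.263°
axis k = ((R−Rᵀ)₃₂, (R−Rᵀ)₁₃, (R−Rᵀ)₂₁) / (2 sinθ) = (-0.304802, +0.179274, -0.935391)
rvec = θ·k = (-0.086513, +0.050884, -0.265496)

rvec=(-0.0865, 0.0509, -0.2655) tvec=(-0.1499, -0.0208, 0.7335)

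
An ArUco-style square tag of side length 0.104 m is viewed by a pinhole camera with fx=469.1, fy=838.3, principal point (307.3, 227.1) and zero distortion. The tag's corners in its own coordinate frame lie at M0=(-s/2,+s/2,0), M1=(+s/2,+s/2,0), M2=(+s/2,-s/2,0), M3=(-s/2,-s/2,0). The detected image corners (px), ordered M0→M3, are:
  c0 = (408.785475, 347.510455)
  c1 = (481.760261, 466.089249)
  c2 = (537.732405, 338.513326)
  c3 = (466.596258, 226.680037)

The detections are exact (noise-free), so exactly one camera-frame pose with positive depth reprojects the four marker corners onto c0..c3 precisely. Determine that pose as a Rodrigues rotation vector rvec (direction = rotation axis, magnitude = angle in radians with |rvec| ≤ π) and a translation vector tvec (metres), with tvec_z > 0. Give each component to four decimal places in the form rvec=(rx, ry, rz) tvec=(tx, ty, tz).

Intrinsics K: fx=469.1, fy=838.3, cx=307.3, cy=227.1
Marker side s = 0.104 m; corners in marker frame (Z=0):
  M0 = (-0.0520, +0.0520, 0)
  M1 = (+0.0520, +0.0520, 0)
  M2 = (+0.0520, -0.0520, 0)
  M3 = (-0.0520, -0.0520, 0)
Detected image corners:
  c0 = (408.785475, 347.510455) px
  c1 = (481.760261, 466.089249) px
  c2 = (537.732405, 338.513326) px
  c3 = (466.596258, 226.680037) px
Planar DLT: solve 8×8 A·h = b for H (H[2,2]=1):
  H  [+612.09859 -726.95354 +473.96153]
  H  [+1048.48545 +1063.11354 +342.96287]
  H  [-0.17008 -0.37964 +1.00000]
B = K⁻¹H; ‖b₁‖=1.927793, ‖b₂‖=1.927793; λ = 2/(‖b₁‖+‖b₂‖) = 0.518728, sign → tz>0 ⇒ λ=+0.518728
r₁ = λ·B[:,0] = (+0.73465,+0.67269,-0.08822); r₂ = λ·B[:,1] = (-0.67486,+0.71119,-0.19693)
r₃ = r₁×r₂ = (-0.06973,+0.20421,+0.97644); SVD([r₁ r₂ r₃]) → R = UVᵀ:
  R  [+0.73465 -0.67486 -0.06973]
  R  [+0.67269 +0.71119 +0.20421]
  R  [-0.08822 -0.19693 +0.97644]
t = (+0.18429, +0.07169, +0.51873) m
tr R = 2.422277; θ = arccos((tr R − 1)/2) = 0.779680 rad = 44.672°
axis k = ((R−Rᵀ)₃₂, (R−Rᵀ)₁₃, (R−Rᵀ)₂₁) / (2 sinθ) = (-0.285285, +0.013153, +0.958352)
rvec = θ·k = (-0.222431, +0.010255, +0.747208)

rvec=(-0.2224, 0.0103, 0.7472) tvec=(0.1843, 0.0717, 0.5187)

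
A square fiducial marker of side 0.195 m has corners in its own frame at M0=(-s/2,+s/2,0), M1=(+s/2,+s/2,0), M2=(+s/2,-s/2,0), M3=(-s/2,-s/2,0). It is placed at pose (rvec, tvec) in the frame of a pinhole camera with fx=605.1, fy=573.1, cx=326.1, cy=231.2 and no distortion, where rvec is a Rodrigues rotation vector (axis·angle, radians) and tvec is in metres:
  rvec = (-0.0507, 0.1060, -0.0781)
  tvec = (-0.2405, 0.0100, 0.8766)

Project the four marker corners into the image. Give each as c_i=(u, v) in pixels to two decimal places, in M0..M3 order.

Intrinsics K: fx=605.1, fy=573.1, cx=326.1, cy=231.2
Marker side s = 0.195 m; corners in marker frame (Z=0):
  M0 = (-0.0975, +0.0975, 0)
  M1 = (+0.0975, +0.0975, 0)
  M2 = (+0.0975, -0.0975, 0)
  M3 = (-0.0975, -0.0975, 0)
rvec = (-0.0507, 0.1060, -0.0781), |rvec| = θ = 0.14109 rad = 8.084°
Rodrigues: sinθ=0.14062, 1−cosθ=0.00994; R = I + sinθ·[k]× + (1−cosθ)·[k]×²:
    [+0.99135 +0.07516 +0.10763]
    [-0.08052 +0.99567 +0.04640]
    [-0.10367 -0.05466 +0.99311]
t = (-0.2405, 0.0100, 0.8766) m
M0: Pc = R·M0+t = (-0.32983, +0.11493, +0.88138); u = 605.1·(-0.32983)/0.88138 + 326.1 = 99.6602, v = 573.1·(+0.11493)/0.88138 + 231.2 = 305.9305
M1: Pc = R·M1+t = (-0.13652, +0.09923, +0.86116); u = 605.1·(-0.13652)/0.86116 + 326.1 = 230.1765, v = 573.1·(+0.09923)/0.86116 + 231.2 = 297.2351
M2: Pc = R·M2+t = (-0.15117, -0.09493, +0.87182); u = 605.1·(-0.15117)/0.87182 + 326.1 = 221.1772, v = 573.1·(-0.09493)/0.87182 + 231.2 = 168.7975
M3: Pc = R·M3+t = (-0.34448, -0.07923, +0.89204); u = 605.1·(-0.34448)/0.89204 + 326.1 = 92.4245, v = 573.1·(-0.07923)/0.89204 + 231.2 = 180.2997

c0=(99.66, 305.93) c1=(230.18, 297.24) c2=(221.18, 168.80) c3=(92.42, 180.30)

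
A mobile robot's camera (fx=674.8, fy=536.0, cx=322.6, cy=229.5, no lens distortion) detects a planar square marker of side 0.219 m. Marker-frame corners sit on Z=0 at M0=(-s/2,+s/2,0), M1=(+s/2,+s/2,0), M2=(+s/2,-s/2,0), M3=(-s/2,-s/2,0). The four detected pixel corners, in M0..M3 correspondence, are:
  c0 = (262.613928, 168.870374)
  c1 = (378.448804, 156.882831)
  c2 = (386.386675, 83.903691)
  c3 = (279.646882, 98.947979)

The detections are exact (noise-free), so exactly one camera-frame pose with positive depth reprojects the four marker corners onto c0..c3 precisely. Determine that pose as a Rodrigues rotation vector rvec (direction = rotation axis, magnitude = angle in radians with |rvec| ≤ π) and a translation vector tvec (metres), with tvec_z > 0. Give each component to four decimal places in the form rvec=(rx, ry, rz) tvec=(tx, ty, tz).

rvec=(-0.5452, 0.3604, 0.0162) tvec=(0.0052, -0.2418, 1.2496)

Intrinsics K: fx=674.8, fy=536.0, cx=322.6, cy=229.5
Marker side s = 0.219 m; corners in marker frame (Z=0):
  M0 = (-0.1095, +0.1095, 0)
  M1 = (+0.1095, +0.1095, 0)
  M2 = (+0.1095, -0.1095, 0)
  M3 = (-0.1095, -0.1095, 0)
Detected image corners:
  c0 = (262.613928, 168.870374) px
  c1 = (378.448804, 156.882831) px
  c2 = (386.386675, 83.903691) px
  c3 = (279.646882, 98.947979) px
Planar DLT: solve 8×8 A·h = b for H (H[2,2]=1):
  H  [+418.45707 -189.53495 +325.39451]
  H  [-96.57272 +274.72552 +125.77318]
  H  [-0.27171 -0.40366 +1.00000]
B = K⁻¹H; ‖b₁‖=0.800262, ‖b₂‖=0.800262; λ = 2/(‖b₁‖+‖b₂‖) = 1.249590, sign → tz>0 ⇒ λ=+1.249590
r₁ = λ·B[:,0] = (+0.93721,-0.07977,-0.33952); r₂ = λ·B[:,1] = (-0.10984,+0.85645,-0.50441)
r₃ = r₁×r₂ = (+0.33102,+0.51003,+0.79391); SVD([r₁ r₂ r₃]) → R = UVᵀ:
  R  [+0.93721 -0.10984 +0.33102]
  R  [-0.07977 +0.85645 +0.51003]
  R  [-0.33952 -0.50441 +0.79391]
t = (+0.00517, -0.24182, +1.24959) m
tr R = 2.587570; θ = arccos((tr R − 1)/2) = 0.653789 rad = 37.459°
axis k = ((R−Rᵀ)₃₂, (R−Rᵀ)₁₃, (R−Rᵀ)₂₁) / (2 sinθ) = (-0.833973, +0.551251, +0.024719)
rvec = θ·k = (-0.545243, +0.360402, +0.016161)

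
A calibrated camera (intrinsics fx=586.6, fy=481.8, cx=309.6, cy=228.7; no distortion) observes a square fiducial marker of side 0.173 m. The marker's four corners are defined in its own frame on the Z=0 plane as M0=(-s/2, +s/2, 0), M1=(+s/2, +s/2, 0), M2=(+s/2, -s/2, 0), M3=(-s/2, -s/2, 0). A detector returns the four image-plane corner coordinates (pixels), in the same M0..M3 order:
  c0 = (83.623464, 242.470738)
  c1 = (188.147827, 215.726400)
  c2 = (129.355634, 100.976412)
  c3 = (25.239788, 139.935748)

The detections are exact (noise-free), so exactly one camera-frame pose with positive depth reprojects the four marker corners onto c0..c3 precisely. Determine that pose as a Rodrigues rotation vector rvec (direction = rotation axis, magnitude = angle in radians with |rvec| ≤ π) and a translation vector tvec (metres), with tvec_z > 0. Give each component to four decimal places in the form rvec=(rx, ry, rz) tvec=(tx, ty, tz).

Intrinsics K: fx=586.6, fy=481.8, cx=309.6, cy=228.7
Marker side s = 0.173 m; corners in marker frame (Z=0):
  M0 = (-0.0865, +0.0865, 0)
  M1 = (+0.0865, +0.0865, 0)
  M2 = (+0.0865, -0.0865, 0)
  M3 = (-0.0865, -0.0865, 0)
Detected image corners:
  c0 = (83.623464, 242.470738) px
  c1 = (188.147827, 215.726400) px
  c2 = (129.355634, 100.976412) px
  c3 = (25.239788, 139.935748) px
Planar DLT: solve 8×8 A·h = b for H (H[2,2]=1):
  H  [+543.19508 +369.79628 +104.80028]
  H  [-287.12232 +677.42707 +176.95014]
  H  [-0.56141 +0.29266 +1.00000]
B = K⁻¹H; ‖b₁‖=1.384829, ‖b₂‖=1.384829; λ = 2/(‖b₁‖+‖b₂‖) = 0.722111, sign → tz>0 ⇒ λ=+0.722111
r₁ = λ·B[:,0] = (+0.88264,-0.23790,-0.40540); r₂ = λ·B[:,1] = (+0.34368,+0.91500,+0.21133)
r₃ = r₁×r₂ = (+0.32066,-0.32586,+0.88938); SVD([r₁ r₂ r₃]) → R = UVᵀ:
  R  [+0.88264 +0.34368 +0.32066]
  R  [-0.23790 +0.91500 -0.32586]
  R  [-0.40540 +0.21133 +0.88938]
t = (-0.25211, -0.07756, +0.72211) m
tr R = 2.687016; θ = arccos((tr R − 1)/2) = 0.567015 rad = 32.488°
axis k = ((R−Rᵀ)₃₂, (R−Rᵀ)₁₃, (R−Rᵀ)₂₁) / (2 sinθ) = (+0.500070, +0.675886, -0.541394)
rvec = θ·k = (+0.283547, +0.383237, -0.306979)

rvec=(0.2835, 0.3832, -0.3070) tvec=(-0.2521, -0.0776, 0.7221)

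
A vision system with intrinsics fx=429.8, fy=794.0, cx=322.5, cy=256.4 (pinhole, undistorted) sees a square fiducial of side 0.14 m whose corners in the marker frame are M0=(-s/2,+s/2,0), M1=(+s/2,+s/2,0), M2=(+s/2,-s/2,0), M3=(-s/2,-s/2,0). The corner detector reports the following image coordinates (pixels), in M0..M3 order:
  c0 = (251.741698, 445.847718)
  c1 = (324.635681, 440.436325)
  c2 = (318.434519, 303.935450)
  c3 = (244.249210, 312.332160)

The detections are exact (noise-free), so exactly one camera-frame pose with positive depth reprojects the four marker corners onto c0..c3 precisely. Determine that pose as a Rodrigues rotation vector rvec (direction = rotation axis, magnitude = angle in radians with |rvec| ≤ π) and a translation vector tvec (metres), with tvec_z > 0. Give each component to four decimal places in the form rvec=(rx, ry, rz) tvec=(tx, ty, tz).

Intrinsics K: fx=429.8, fy=794.0, cx=322.5, cy=256.4
Marker side s = 0.14 m; corners in marker frame (Z=0):
  M0 = (-0.0700, +0.0700, 0)
  M1 = (+0.0700, +0.0700, 0)
  M2 = (+0.0700, -0.0700, 0)
  M3 = (-0.0700, -0.0700, 0)
Detected image corners:
  c0 = (251.741698, 445.847718) px
  c1 = (324.635681, 440.436325) px
  c2 = (318.434519, 303.935450) px
  c3 = (244.249210, 312.332160) px
Planar DLT: solve 8×8 A·h = b for H (H[2,2]=1):
  H  [+482.29225 +88.66988 +284.41053]
  H  [-105.86113 +1016.62086 +376.33338]
  H  [-0.15081 +0.13947 +1.00000]
B = K⁻¹H; ‖b₁‖=1.247339, ‖b₂‖=1.247339; λ = 2/(‖b₁‖+‖b₂‖) = 0.801707, sign → tz>0 ⇒ λ=+0.801707
r₁ = λ·B[:,0] = (+0.99034,-0.06785,-0.12091); r₂ = λ·B[:,1] = (+0.08150,+0.99038,+0.11181)
r₃ = r₁×r₂ = (+0.11216,-0.12059,+0.98635); SVD([r₁ r₂ r₃]) → R = UVᵀ:
  R  [+0.99034 +0.08150 +0.11216]
  R  [-0.06785 +0.99038 -0.12059]
  R  [-0.12091 +0.11181 +0.98635]
t = (-0.07105, +0.12110, +0.80171) m
tr R = 2.967071; θ = arccos((tr R − 1)/2) = 0.181713 rad = 10.411°
axis k = ((R−Rᵀ)₃₂, (R−Rᵀ)₁₃, (R−Rᵀ)₂₁) / (2 sinθ) = (+0.642994, +0.644842, -0.413203)
rvec = θ·k = (+0.116840, +0.117176, -0.075084)

rvec=(0.1168, 0.1172, -0.0751) tvec=(-0.0710, 0.1211, 0.8017)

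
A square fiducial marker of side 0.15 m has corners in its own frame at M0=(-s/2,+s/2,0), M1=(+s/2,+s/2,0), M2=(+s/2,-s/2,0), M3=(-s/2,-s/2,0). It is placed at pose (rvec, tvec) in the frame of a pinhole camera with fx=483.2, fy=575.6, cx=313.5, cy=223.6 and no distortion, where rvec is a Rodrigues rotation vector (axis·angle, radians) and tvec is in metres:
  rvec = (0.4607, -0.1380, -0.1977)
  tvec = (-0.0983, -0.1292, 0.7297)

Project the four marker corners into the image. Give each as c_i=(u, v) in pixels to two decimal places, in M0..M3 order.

Intrinsics K: fx=483.2, fy=575.6, cx=313.5, cy=223.6
Marker side s = 0.15 m; corners in marker frame (Z=0):
  M0 = (-0.0750, +0.0750, 0)
  M1 = (+0.0750, +0.0750, 0)
  M2 = (+0.0750, -0.0750, 0)
  M3 = (-0.0750, -0.0750, 0)
rvec = (0.4607, -0.1380, -0.1977), |rvec| = θ = 0.51997 rad = 29.792°
Rodrigues: sinθ=0.49686, 1−cosθ=0.13217; R = I + sinθ·[k]× + (1−cosθ)·[k]×²:
    [+0.97158 +0.15783 -0.17639]
    [-0.21999 +0.87714 -0.42688]
    [+0.08734 +0.45356 +0.88694]
t = (-0.0983, -0.1292, 0.7297) m
M0: Pc = R·M0+t = (-0.15933, -0.04692, +0.75717); u = 483.2·(-0.15933)/0.75717 + 313.5 = 211.8196, v = 575.6·(-0.04692)/0.75717 + 223.6 = 187.9349
M1: Pc = R·M1+t = (-0.01359, -0.07991, +0.77027); u = 483.2·(-0.01359)/0.77027 + 313.5 = 304.9724, v = 575.6·(-0.07991)/0.77027 + 223.6 = 163.8827
M2: Pc = R·M2+t = (-0.03727, -0.21148, +0.70223); u = 483.2·(-0.03727)/0.70223 + 313.5 = 287.8559, v = 575.6·(-0.21148)/0.70223 + 223.6 = 50.2523
M3: Pc = R·M3+t = (-0.18301, -0.17849, +0.68913); u = 483.2·(-0.18301)/0.68913 + 313.5 = 185.1813, v = 575.6·(-0.17849)/0.68913 + 223.6 = 74.5188

c0=(211.82, 187.93) c1=(304.97, 163.88) c2=(287.86, 50.25) c3=(185.18, 74.52)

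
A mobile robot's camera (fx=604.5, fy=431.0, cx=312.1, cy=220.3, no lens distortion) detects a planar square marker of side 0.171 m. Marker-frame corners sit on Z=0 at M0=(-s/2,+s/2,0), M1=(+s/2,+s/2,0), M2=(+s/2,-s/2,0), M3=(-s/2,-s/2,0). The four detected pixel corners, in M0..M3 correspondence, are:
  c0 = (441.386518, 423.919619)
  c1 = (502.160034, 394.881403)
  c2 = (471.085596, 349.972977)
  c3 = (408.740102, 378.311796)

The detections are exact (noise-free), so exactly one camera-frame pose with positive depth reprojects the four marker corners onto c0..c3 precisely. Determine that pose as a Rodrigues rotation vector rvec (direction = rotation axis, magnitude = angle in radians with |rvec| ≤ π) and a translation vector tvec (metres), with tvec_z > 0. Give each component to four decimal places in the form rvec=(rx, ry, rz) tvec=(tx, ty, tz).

Intrinsics K: fx=604.5, fy=431.0, cx=312.1, cy=220.3
Marker side s = 0.171 m; corners in marker frame (Z=0):
  M0 = (-0.0855, +0.0855, 0)
  M1 = (+0.0855, +0.0855, 0)
  M2 = (+0.0855, -0.0855, 0)
  M3 = (-0.0855, -0.0855, 0)
Detected image corners:
  c0 = (441.386518, 423.919619) px
  c1 = (502.160034, 394.881403) px
  c2 = (471.085596, 349.972977) px
  c3 = (408.740102, 378.311796) px
Planar DLT: solve 8×8 A·h = b for H (H[2,2]=1):
  H  [+423.47639 +221.46613 +456.31490]
  H  [-113.89627 +294.51156 +386.74999]
  H  [+0.13932 +0.07723 +1.00000]
B = K⁻¹H; ‖b₁‖=0.726018, ‖b₂‖=0.726018; λ = 2/(‖b₁‖+‖b₂‖) = 1.377377, sign → tz>0 ⇒ λ=+1.377377
r₁ = λ·B[:,0] = (+0.86583,-0.46207,+0.19190); r₂ = λ·B[:,1] = (+0.44970,+0.88682,+0.10637)
r₃ = r₁×r₂ = (-0.21933,-0.00580,+0.97563); SVD([r₁ r₂ r₃]) → R = UVᵀ:
  R  [+0.86583 +0.44970 -0.21933]
  R  [-0.46207 +0.88682 -0.00580]
  R  [+0.19190 +0.10637 +0.97563]
t = (+0.32860, +0.53194, +1.37738) m
tr R = 2.728286; θ = arccos((tr R − 1)/2) = 0.527352 rad = 30.215°
axis k = ((R−Rᵀ)₃₂, (R−Rᵀ)₁₃, (R−Rᵀ)₂₁) / (2 sinθ) = (+0.111443, -0.408580, -0.905893)
rvec = θ·k = (+0.058770, -0.215465, -0.477725)

rvec=(0.0588, -0.2155, -0.4777) tvec=(0.3286, 0.5319, 1.3774)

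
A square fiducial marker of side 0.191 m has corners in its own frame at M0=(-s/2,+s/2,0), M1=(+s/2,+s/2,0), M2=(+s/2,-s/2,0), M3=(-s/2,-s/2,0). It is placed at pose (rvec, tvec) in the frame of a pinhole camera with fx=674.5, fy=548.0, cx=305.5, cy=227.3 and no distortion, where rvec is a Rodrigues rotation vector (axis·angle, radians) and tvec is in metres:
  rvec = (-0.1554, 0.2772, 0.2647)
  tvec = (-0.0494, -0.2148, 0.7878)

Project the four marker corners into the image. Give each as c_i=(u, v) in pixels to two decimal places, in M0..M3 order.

c0=(167.52, 127.66) c1=(316.84, 153.28) c2=(363.04, 25.95) c3=(214.59, 9.54)

Intrinsics K: fx=674.5, fy=548.0, cx=305.5, cy=227.3
Marker side s = 0.191 m; corners in marker frame (Z=0):
  M0 = (-0.0955, +0.0955, 0)
  M1 = (+0.0955, +0.0955, 0)
  M2 = (+0.0955, -0.0955, 0)
  M3 = (-0.0955, -0.0955, 0)
rvec = (-0.1554, 0.2772, 0.2647), |rvec| = θ = 0.41359 rad = 23.697°
Rodrigues: sinθ=0.40190, 1−cosθ=0.08432; R = I + sinθ·[k]× + (1−cosθ)·[k]×²:
    [+0.92759 -0.27845 +0.24909]
    [+0.23598 +0.95356 +0.18717]
    [-0.28964 -0.11484 +0.95022]
t = (-0.0494, -0.2148, 0.7878) m
M0: Pc = R·M0+t = (-0.16458, -0.14627, +0.80449); u = 674.5·(-0.16458)/0.80449 + 305.5 = 167.5163, v = 548.0·(-0.14627)/0.80449 + 227.3 = 127.6636
M1: Pc = R·M1+t = (+0.01259, -0.10120, +0.74917); u = 674.5·(+0.01259)/0.74917 + 305.5 = 316.8374, v = 548.0·(-0.10120)/0.74917 + 227.3 = 153.2759
M2: Pc = R·M2+t = (+0.06578, -0.28333, +0.77111); u = 674.5·(+0.06578)/0.77111 + 305.5 = 363.0360, v = 548.0·(-0.28333)/0.77111 + 227.3 = 25.9478
M3: Pc = R·M3+t = (-0.11139, -0.32840, +0.82643); u = 674.5·(-0.11139)/0.82643 + 305.5 = 214.5855, v = 548.0·(-0.32840)/0.82643 + 227.3 = 9.5387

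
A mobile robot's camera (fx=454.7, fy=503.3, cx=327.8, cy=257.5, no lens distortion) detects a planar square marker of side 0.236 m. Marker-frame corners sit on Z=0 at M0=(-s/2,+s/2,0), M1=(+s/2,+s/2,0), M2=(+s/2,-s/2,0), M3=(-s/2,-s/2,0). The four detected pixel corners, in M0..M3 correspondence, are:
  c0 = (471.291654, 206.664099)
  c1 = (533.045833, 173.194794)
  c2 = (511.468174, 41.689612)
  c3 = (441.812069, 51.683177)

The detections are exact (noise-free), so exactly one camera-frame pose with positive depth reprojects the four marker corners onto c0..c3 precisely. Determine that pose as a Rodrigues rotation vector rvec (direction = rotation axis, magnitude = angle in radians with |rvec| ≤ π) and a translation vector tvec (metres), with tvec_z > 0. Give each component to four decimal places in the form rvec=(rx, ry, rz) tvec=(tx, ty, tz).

rvec=(0.0917, -0.6868, -0.3234) tvec=(0.3021, -0.2290, 0.8338)

Intrinsics K: fx=454.7, fy=503.3, cx=327.8, cy=257.5
Marker side s = 0.236 m; corners in marker frame (Z=0):
  M0 = (-0.1180, +0.1180, 0)
  M1 = (+0.1180, +0.1180, 0)
  M2 = (+0.1180, -0.1180, 0)
  M3 = (-0.1180, -0.1180, 0)
Detected image corners:
  c0 = (471.291654, 206.664099) px
  c1 = (533.045833, 173.194794) px
  c2 = (511.468174, 41.689612) px
  c3 = (441.812069, 51.683177) px
Planar DLT: solve 8×8 A·h = b for H (H[2,2]=1):
  H  [+634.63755 +217.54906 +492.57071]
  H  [-7.18959 +629.47352 +119.28715]
  H  [+0.72879 +0.22643 +1.00000]
B = K⁻¹H; ‖b₁‖=1.199375, ‖b₂‖=1.199375; λ = 2/(‖b₁‖+‖b₂‖) = 0.833768, sign → tz>0 ⇒ λ=+0.833768
r₁ = λ·B[:,0] = (+0.72566,-0.32279,+0.60764); r₂ = λ·B[:,1] = (+0.26281,+0.94620,+0.18879)
r₃ = r₁×r₂ = (-0.63589,+0.02270,+0.77145); SVD([r₁ r₂ r₃]) → R = UVᵀ:
  R  [+0.72566 +0.26281 -0.63589]
  R  [-0.32279 +0.94620 +0.02270]
  R  [+0.60764 +0.18879 +0.77145]
t = (+0.30213, -0.22896, +0.83377) m
tr R = 2.443298; θ = arccos((tr R − 1)/2) = 0.764615 rad = 43.809°
axis k = ((R−Rᵀ)₃₂, (R−Rᵀ)₁₃, (R−Rᵀ)₂₁) / (2 sinθ) = (+0.119966, -0.898169, -0.422966)
rvec = θ·k = (+0.091728, -0.686754, -0.323406)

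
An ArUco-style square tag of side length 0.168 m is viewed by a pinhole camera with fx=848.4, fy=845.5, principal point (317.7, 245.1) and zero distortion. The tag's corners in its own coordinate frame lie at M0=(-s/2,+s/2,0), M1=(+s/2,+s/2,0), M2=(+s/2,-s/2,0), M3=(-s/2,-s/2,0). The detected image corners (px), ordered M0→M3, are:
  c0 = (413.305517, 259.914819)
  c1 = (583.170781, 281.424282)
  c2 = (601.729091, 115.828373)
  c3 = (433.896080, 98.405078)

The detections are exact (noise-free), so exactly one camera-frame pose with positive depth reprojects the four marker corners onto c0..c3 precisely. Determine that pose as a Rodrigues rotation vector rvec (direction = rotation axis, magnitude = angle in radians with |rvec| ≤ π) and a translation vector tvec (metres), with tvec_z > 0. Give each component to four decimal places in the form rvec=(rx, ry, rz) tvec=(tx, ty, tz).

Intrinsics K: fx=848.4, fy=845.5, cx=317.7, cy=245.1
Marker side s = 0.168 m; corners in marker frame (Z=0):
  M0 = (-0.0840, +0.0840, 0)
  M1 = (+0.0840, +0.0840, 0)
  M2 = (+0.0840, -0.0840, 0)
  M3 = (-0.0840, -0.0840, 0)
Detected image corners:
  c0 = (413.305517, 259.914819) px
  c1 = (583.170781, 281.424282) px
  c2 = (601.729091, 115.828373) px
  c3 = (433.896080, 98.405078) px
Planar DLT: solve 8×8 A·h = b for H (H[2,2]=1):
  H  [+934.76111 -161.12471 +507.11682]
  H  [+89.66198 +956.82669 +188.17784]
  H  [-0.13828 -0.08767 +1.00000]
B = K⁻¹H; ‖b₁‖=1.170986, ‖b₂‖=1.170986; λ = 2/(‖b₁‖+‖b₂‖) = 0.853981, sign → tz>0 ⇒ λ=+0.853981
r₁ = λ·B[:,0] = (+0.98513,+0.12479,-0.11809); r₂ = λ·B[:,1] = (-0.13415,+0.98813,-0.07487)
r₃ = r₁×r₂ = (+0.10734,+0.08960,+0.99018); SVD([r₁ r₂ r₃]) → R = UVᵀ:
  R  [+0.98513 -0.13415 +0.10734]
  R  [+0.12479 +0.98813 +0.08960]
  R  [-0.11809 -0.07487 +0.99018]
t = (+0.19066, -0.05749, +0.85398) m
tr R = 2.963436; θ = arccos((tr R − 1)/2) = 0.191509 rad = 10.973°
axis k = ((R−Rᵀ)₃₂, (R−Rᵀ)₁₃, (R−Rᵀ)₂₁) / (2 sinθ) = (-0.432039, +0.592170, +0.680203)
rvec = θ·k = (-0.082740, +0.113406, +0.130265)

rvec=(-0.0827, 0.1134, 0.1303) tvec=(0.1907, -0.0575, 0.8540)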